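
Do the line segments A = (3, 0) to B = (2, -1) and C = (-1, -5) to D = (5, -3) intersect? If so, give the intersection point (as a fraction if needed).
No (intersection of containing lines falls outside at least one segment)

Parametrize and solve: t = 11/2, s = -1/4. At least one of these is outside [0, 1], so the segments do not intersect.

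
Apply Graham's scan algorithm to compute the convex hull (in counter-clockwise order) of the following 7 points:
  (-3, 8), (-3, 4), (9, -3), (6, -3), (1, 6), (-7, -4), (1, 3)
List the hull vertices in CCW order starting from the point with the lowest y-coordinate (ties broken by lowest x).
Hull (CCW) = [(-7, -4), (9, -3), (1, 6), (-3, 8)]

Graham scan procedure:
  1. Find the pivot p₀ = point with lowest y (tie → lowest x): (-7, -4).
  2. Sort the remaining points by polar angle around p₀.
  3. Walk through sorted points, maintaining a stack; pop the top while the last three entries make a non-left turn (cross product ≤ 0).
  4. Final stack is the convex hull in CCW order: (-7, -4), (9, -3), (1, 6), (-3, 8).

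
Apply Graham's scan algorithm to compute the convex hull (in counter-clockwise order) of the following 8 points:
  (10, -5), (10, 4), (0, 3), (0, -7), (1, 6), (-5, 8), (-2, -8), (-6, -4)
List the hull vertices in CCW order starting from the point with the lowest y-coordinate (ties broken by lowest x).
Hull (CCW) = [(-2, -8), (10, -5), (10, 4), (-5, 8), (-6, -4)]

Graham scan procedure:
  1. Find the pivot p₀ = point with lowest y (tie → lowest x): (-2, -8).
  2. Sort the remaining points by polar angle around p₀.
  3. Walk through sorted points, maintaining a stack; pop the top while the last three entries make a non-left turn (cross product ≤ 0).
  4. Final stack is the convex hull in CCW order: (-2, -8), (10, -5), (10, 4), (-5, 8), (-6, -4).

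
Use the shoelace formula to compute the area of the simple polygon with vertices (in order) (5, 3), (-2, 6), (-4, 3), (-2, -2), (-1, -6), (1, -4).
Area = 111/2

Shoelace formula: Area = (1/2) |Σ_i (x_i · y_{i+1} − x_{i+1} · y_i)| (indices mod n). Compute each cross term:
  (5)(6) − (-2)(3) = 36
  (-2)(3) − (-4)(6) = 18
  (-4)(-2) − (-2)(3) = 14
  (-2)(-6) − (-1)(-2) = 10
  (-1)(-4) − (1)(-6) = 10
  (1)(3) − (5)(-4) = 23
Sum = 111, so (signed) Area = 111/2 = 111/2, |Area| = 111/2.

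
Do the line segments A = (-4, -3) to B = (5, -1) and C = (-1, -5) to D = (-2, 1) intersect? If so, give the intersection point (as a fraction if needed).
Yes; intersection at (-10/7, -17/7) (t = 2/7 on AB, s = 3/7 on CD)

Parametrize AB as A + t(B − A) = (-4 + 9 t, -3 + 2 t) and CD as C + s(D − C) = (-1 + -1 s, -5 + 6 s). Solve the linear system for (t, s). Determinant = -56 ≠ 0, so a unique intersection of the containing lines exists. Solution: t = 2/7, s = 3/7 — both in [0, 1], so the segments cross. Intersection point: (-10/7, -17/7).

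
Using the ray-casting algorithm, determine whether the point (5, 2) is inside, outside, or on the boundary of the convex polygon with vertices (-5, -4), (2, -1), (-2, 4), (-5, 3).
The point (5, 2) lies strictly outside the polygon

Cast a horizontal ray to the right from the query point and count how many polygon edges it crosses (each edge strictly once or zero times, handled with the usual half-open convention). 
Parity of crossings → even ⇒ outside.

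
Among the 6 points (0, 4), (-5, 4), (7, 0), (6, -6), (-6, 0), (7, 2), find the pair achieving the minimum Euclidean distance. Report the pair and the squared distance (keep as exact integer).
Pair = ((7, 0), (7, 2)); squared distance = 4

Compute all C(6, 2) = 15 pairwise squared distances (x_i − x_j)² + (y_i − y_j)². The minimum is 4, attained by the pair ((7, 0), (7, 2)).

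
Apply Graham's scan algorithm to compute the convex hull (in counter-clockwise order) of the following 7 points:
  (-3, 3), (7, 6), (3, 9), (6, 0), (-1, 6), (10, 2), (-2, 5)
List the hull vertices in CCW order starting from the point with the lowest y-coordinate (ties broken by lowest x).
Hull (CCW) = [(6, 0), (10, 2), (7, 6), (3, 9), (-1, 6), (-2, 5), (-3, 3)]

Graham scan procedure:
  1. Find the pivot p₀ = point with lowest y (tie → lowest x): (6, 0).
  2. Sort the remaining points by polar angle around p₀.
  3. Walk through sorted points, maintaining a stack; pop the top while the last three entries make a non-left turn (cross product ≤ 0).
  4. Final stack is the convex hull in CCW order: (6, 0), (10, 2), (7, 6), (3, 9), (-1, 6), (-2, 5), (-3, 3).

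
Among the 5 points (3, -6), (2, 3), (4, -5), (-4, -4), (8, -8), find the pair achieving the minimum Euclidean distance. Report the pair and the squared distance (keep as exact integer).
Pair = ((3, -6), (4, -5)); squared distance = 2

Compute all C(5, 2) = 10 pairwise squared distances (x_i − x_j)² + (y_i − y_j)². The minimum is 2, attained by the pair ((3, -6), (4, -5)).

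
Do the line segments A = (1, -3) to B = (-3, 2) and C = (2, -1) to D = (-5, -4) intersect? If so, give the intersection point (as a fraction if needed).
Yes; intersection at (3/47, -86/47) (t = 11/47 on AB, s = 13/47 on CD)

Parametrize AB as A + t(B − A) = (1 + -4 t, -3 + 5 t) and CD as C + s(D − C) = (2 + -7 s, -1 + -3 s). Solve the linear system for (t, s). Determinant = -47 ≠ 0, so a unique intersection of the containing lines exists. Solution: t = 11/47, s = 13/47 — both in [0, 1], so the segments cross. Intersection point: (3/47, -86/47).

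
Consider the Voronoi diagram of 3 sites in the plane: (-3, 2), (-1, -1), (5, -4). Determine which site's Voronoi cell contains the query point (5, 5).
Nearest site = (-1, -1)

The Voronoi cell of site s contains exactly those query points closer to s than to any other site. Compute squared distances from q = (5, 5) to each site:
  (-1 − 5)² + (-1 − 5)² = 72
  (-3 − 5)² + (2 − 5)² = 73
  (5 − 5)² + (-4 − 5)² = 81
Minimum is attained by (-1, -1), so q lies in its Voronoi cell.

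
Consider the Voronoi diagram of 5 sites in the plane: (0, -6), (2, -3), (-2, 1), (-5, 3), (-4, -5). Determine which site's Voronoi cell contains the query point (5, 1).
Nearest site = (2, -3)

The Voronoi cell of site s contains exactly those query points closer to s than to any other site. Compute squared distances from q = (5, 1) to each site:
  (2 − 5)² + (-3 − 1)² = 25
  (-2 − 5)² + (1 − 1)² = 49
  (0 − 5)² + (-6 − 1)² = 74
  (-5 − 5)² + (3 − 1)² = 104
  (-4 − 5)² + (-5 − 1)² = 117
Minimum is attained by (2, -3), so q lies in its Voronoi cell.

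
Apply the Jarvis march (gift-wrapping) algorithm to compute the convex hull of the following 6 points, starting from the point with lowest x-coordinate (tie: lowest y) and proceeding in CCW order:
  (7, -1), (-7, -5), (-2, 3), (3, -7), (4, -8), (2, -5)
Hull (CCW) = [(-7, -5), (4, -8), (7, -1), (-2, 3)]

Jarvis march: at each step, from the current hull vertex p, select the next vertex q as the point such that every other point lies strictly to the left of (or on) the directed line p → q. (Equivalently: for every other point r, the cross product (q − p) × (r − p) ≥ 0.)
Starting point (lowest x, tie lowest y): (-7, -5). Wrap until returning to start. Resulting hull: (-7, -5), (4, -8), (7, -1), (-2, 3).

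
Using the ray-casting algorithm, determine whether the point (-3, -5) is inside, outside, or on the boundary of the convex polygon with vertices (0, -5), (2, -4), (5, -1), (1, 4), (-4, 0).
The point (-3, -5) lies strictly outside the polygon

Cast a horizontal ray to the right from the query point and count how many polygon edges it crosses (each edge strictly once or zero times, handled with the usual half-open convention). 
Parity of crossings → even ⇒ outside.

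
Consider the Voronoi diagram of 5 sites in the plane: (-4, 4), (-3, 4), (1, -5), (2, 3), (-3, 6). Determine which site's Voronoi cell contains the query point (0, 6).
Nearest site = (-3, 6)

The Voronoi cell of site s contains exactly those query points closer to s than to any other site. Compute squared distances from q = (0, 6) to each site:
  (-3 − 0)² + (6 − 6)² = 9
  (-3 − 0)² + (4 − 6)² = 13
  (2 − 0)² + (3 − 6)² = 13
  (-4 − 0)² + (4 − 6)² = 20
  (1 − 0)² + (-5 − 6)² = 122
Minimum is attained by (-3, 6), so q lies in its Voronoi cell.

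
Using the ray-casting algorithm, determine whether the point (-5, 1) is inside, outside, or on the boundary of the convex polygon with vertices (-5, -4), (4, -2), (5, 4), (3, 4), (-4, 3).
The point (-5, 1) lies strictly outside the polygon

Cast a horizontal ray to the right from the query point and count how many polygon edges it crosses (each edge strictly once or zero times, handled with the usual half-open convention). 
Parity of crossings → even ⇒ outside.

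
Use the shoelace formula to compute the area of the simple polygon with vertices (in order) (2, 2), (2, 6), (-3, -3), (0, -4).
Area = 20

Shoelace formula: Area = (1/2) |Σ_i (x_i · y_{i+1} − x_{i+1} · y_i)| (indices mod n). Compute each cross term:
  (2)(6) − (2)(2) = 8
  (2)(-3) − (-3)(6) = 12
  (-3)(-4) − (0)(-3) = 12
  (0)(2) − (2)(-4) = 8
Sum = 40, so (signed) Area = 40/2 = 20, |Area| = 20.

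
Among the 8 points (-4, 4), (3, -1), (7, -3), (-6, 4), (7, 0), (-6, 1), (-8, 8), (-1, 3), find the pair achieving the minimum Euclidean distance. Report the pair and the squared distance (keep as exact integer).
Pair = ((-4, 4), (-6, 4)); squared distance = 4

Compute all C(8, 2) = 28 pairwise squared distances (x_i − x_j)² + (y_i − y_j)². The minimum is 4, attained by the pair ((-4, 4), (-6, 4)).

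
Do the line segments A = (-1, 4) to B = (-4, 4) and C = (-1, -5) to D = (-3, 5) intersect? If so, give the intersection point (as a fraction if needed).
Yes; intersection at (-14/5, 4) (t = 3/5 on AB, s = 9/10 on CD)

Parametrize AB as A + t(B − A) = (-1 + -3 t, 4 + 0 t) and CD as C + s(D − C) = (-1 + -2 s, -5 + 10 s). Solve the linear system for (t, s). Determinant = 30 ≠ 0, so a unique intersection of the containing lines exists. Solution: t = 3/5, s = 9/10 — both in [0, 1], so the segments cross. Intersection point: (-14/5, 4).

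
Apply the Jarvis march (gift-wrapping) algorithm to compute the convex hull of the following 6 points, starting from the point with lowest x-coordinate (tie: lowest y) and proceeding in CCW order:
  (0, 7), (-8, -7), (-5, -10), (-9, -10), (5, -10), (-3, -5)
Hull (CCW) = [(-9, -10), (5, -10), (0, 7), (-8, -7)]

Jarvis march: at each step, from the current hull vertex p, select the next vertex q as the point such that every other point lies strictly to the left of (or on) the directed line p → q. (Equivalently: for every other point r, the cross product (q − p) × (r − p) ≥ 0.)
Starting point (lowest x, tie lowest y): (-9, -10). Wrap until returning to start. Resulting hull: (-9, -10), (5, -10), (0, 7), (-8, -7).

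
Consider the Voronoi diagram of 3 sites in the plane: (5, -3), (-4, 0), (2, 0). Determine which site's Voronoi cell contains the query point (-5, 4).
Nearest site = (-4, 0)

The Voronoi cell of site s contains exactly those query points closer to s than to any other site. Compute squared distances from q = (-5, 4) to each site:
  (-4 − -5)² + (0 − 4)² = 17
  (2 − -5)² + (0 − 4)² = 65
  (5 − -5)² + (-3 − 4)² = 149
Minimum is attained by (-4, 0), so q lies in its Voronoi cell.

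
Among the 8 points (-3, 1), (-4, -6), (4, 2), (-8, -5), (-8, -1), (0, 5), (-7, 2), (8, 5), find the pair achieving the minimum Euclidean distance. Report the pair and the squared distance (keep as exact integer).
Pair = ((-8, -1), (-7, 2)); squared distance = 10

Compute all C(8, 2) = 28 pairwise squared distances (x_i − x_j)² + (y_i − y_j)². The minimum is 10, attained by the pair ((-8, -1), (-7, 2)).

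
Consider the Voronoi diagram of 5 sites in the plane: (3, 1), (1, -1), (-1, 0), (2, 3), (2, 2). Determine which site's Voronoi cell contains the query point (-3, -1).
Nearest site = (-1, 0)

The Voronoi cell of site s contains exactly those query points closer to s than to any other site. Compute squared distances from q = (-3, -1) to each site:
  (-1 − -3)² + (0 − -1)² = 5
  (1 − -3)² + (-1 − -1)² = 16
  (2 − -3)² + (2 − -1)² = 34
  (3 − -3)² + (1 − -1)² = 40
  (2 − -3)² + (3 − -1)² = 41
Minimum is attained by (-1, 0), so q lies in its Voronoi cell.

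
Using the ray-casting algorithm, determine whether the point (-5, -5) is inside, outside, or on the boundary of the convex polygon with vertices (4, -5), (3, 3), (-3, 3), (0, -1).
The point (-5, -5) lies strictly outside the polygon

Cast a horizontal ray to the right from the query point and count how many polygon edges it crosses (each edge strictly once or zero times, handled with the usual half-open convention). 
Parity of crossings → even ⇒ outside.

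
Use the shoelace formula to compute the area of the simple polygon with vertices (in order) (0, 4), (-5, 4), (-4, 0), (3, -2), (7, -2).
Area = 40

Shoelace formula: Area = (1/2) |Σ_i (x_i · y_{i+1} − x_{i+1} · y_i)| (indices mod n). Compute each cross term:
  (0)(4) − (-5)(4) = 20
  (-5)(0) − (-4)(4) = 16
  (-4)(-2) − (3)(0) = 8
  (3)(-2) − (7)(-2) = 8
  (7)(4) − (0)(-2) = 28
Sum = 80, so (signed) Area = 80/2 = 40, |Area| = 40.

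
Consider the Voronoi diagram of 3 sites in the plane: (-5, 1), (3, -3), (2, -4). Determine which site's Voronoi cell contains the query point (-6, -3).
Nearest site = (-5, 1)

The Voronoi cell of site s contains exactly those query points closer to s than to any other site. Compute squared distances from q = (-6, -3) to each site:
  (-5 − -6)² + (1 − -3)² = 17
  (2 − -6)² + (-4 − -3)² = 65
  (3 − -6)² + (-3 − -3)² = 81
Minimum is attained by (-5, 1), so q lies in its Voronoi cell.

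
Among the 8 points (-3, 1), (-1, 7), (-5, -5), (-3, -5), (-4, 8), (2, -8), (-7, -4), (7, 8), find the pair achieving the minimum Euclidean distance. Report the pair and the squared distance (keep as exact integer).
Pair = ((-5, -5), (-3, -5)); squared distance = 4

Compute all C(8, 2) = 28 pairwise squared distances (x_i − x_j)² + (y_i − y_j)². The minimum is 4, attained by the pair ((-5, -5), (-3, -5)).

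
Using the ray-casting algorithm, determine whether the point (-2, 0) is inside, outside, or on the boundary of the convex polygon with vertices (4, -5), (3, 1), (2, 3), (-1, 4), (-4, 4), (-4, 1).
The point (-2, 0) lies strictly inside the polygon

Cast a horizontal ray to the right from the query point and count how many polygon edges it crosses (each edge strictly once or zero times, handled with the usual half-open convention). 
Parity of crossings → odd ⇒ inside.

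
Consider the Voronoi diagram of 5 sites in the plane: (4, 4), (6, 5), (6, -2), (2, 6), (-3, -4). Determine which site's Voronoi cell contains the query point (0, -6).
Nearest site = (-3, -4)

The Voronoi cell of site s contains exactly those query points closer to s than to any other site. Compute squared distances from q = (0, -6) to each site:
  (-3 − 0)² + (-4 − -6)² = 13
  (6 − 0)² + (-2 − -6)² = 52
  (4 − 0)² + (4 − -6)² = 116
  (2 − 0)² + (6 − -6)² = 148
  (6 − 0)² + (5 − -6)² = 157
Minimum is attained by (-3, -4), so q lies in its Voronoi cell.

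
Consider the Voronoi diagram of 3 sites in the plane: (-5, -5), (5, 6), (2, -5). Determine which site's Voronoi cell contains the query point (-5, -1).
Nearest site = (-5, -5)

The Voronoi cell of site s contains exactly those query points closer to s than to any other site. Compute squared distances from q = (-5, -1) to each site:
  (-5 − -5)² + (-5 − -1)² = 16
  (2 − -5)² + (-5 − -1)² = 65
  (5 − -5)² + (6 − -1)² = 149
Minimum is attained by (-5, -5), so q lies in its Voronoi cell.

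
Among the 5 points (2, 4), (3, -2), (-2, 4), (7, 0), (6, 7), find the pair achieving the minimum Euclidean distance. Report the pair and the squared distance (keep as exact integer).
Pair = ((2, 4), (-2, 4)); squared distance = 16

Compute all C(5, 2) = 10 pairwise squared distances (x_i − x_j)² + (y_i − y_j)². The minimum is 16, attained by the pair ((2, 4), (-2, 4)).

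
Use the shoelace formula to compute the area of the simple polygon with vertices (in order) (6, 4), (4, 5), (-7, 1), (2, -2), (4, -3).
Area = 101/2

Shoelace formula: Area = (1/2) |Σ_i (x_i · y_{i+1} − x_{i+1} · y_i)| (indices mod n). Compute each cross term:
  (6)(5) − (4)(4) = 14
  (4)(1) − (-7)(5) = 39
  (-7)(-2) − (2)(1) = 12
  (2)(-3) − (4)(-2) = 2
  (4)(4) − (6)(-3) = 34
Sum = 101, so (signed) Area = 101/2 = 101/2, |Area| = 101/2.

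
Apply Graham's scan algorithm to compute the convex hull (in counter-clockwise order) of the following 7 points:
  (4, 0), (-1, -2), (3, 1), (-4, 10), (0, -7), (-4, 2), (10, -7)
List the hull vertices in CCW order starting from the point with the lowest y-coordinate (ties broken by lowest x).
Hull (CCW) = [(0, -7), (10, -7), (-4, 10), (-4, 2)]

Graham scan procedure:
  1. Find the pivot p₀ = point with lowest y (tie → lowest x): (0, -7).
  2. Sort the remaining points by polar angle around p₀.
  3. Walk through sorted points, maintaining a stack; pop the top while the last three entries make a non-left turn (cross product ≤ 0).
  4. Final stack is the convex hull in CCW order: (0, -7), (10, -7), (-4, 10), (-4, 2).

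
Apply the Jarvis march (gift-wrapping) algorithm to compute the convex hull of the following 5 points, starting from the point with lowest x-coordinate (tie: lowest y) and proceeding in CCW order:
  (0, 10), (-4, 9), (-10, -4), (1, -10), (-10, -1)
Hull (CCW) = [(-10, -4), (1, -10), (0, 10), (-4, 9), (-10, -1)]

Jarvis march: at each step, from the current hull vertex p, select the next vertex q as the point such that every other point lies strictly to the left of (or on) the directed line p → q. (Equivalently: for every other point r, the cross product (q − p) × (r − p) ≥ 0.)
Starting point (lowest x, tie lowest y): (-10, -4). Wrap until returning to start. Resulting hull: (-10, -4), (1, -10), (0, 10), (-4, 9), (-10, -1).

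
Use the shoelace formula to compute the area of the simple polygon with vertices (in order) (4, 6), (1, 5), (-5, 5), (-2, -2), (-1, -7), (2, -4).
Area = 61

Shoelace formula: Area = (1/2) |Σ_i (x_i · y_{i+1} − x_{i+1} · y_i)| (indices mod n). Compute each cross term:
  (4)(5) − (1)(6) = 14
  (1)(5) − (-5)(5) = 30
  (-5)(-2) − (-2)(5) = 20
  (-2)(-7) − (-1)(-2) = 12
  (-1)(-4) − (2)(-7) = 18
  (2)(6) − (4)(-4) = 28
Sum = 122, so (signed) Area = 122/2 = 61, |Area| = 61.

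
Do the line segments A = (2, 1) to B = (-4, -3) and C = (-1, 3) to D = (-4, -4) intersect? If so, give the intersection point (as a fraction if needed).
Yes; intersection at (-17/5, -13/5) (t = 9/10 on AB, s = 4/5 on CD)

Parametrize AB as A + t(B − A) = (2 + -6 t, 1 + -4 t) and CD as C + s(D − C) = (-1 + -3 s, 3 + -7 s). Solve the linear system for (t, s). Determinant = -30 ≠ 0, so a unique intersection of the containing lines exists. Solution: t = 9/10, s = 4/5 — both in [0, 1], so the segments cross. Intersection point: (-17/5, -13/5).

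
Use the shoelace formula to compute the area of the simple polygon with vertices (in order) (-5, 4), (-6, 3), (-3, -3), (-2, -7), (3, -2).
Area = 39

Shoelace formula: Area = (1/2) |Σ_i (x_i · y_{i+1} − x_{i+1} · y_i)| (indices mod n). Compute each cross term:
  (-5)(3) − (-6)(4) = 9
  (-6)(-3) − (-3)(3) = 27
  (-3)(-7) − (-2)(-3) = 15
  (-2)(-2) − (3)(-7) = 25
  (3)(4) − (-5)(-2) = 2
Sum = 78, so (signed) Area = 78/2 = 39, |Area| = 39.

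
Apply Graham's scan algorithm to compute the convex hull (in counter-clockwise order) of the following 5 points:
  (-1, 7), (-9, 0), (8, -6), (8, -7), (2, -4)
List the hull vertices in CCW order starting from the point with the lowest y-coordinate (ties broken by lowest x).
Hull (CCW) = [(8, -7), (8, -6), (-1, 7), (-9, 0)]

Graham scan procedure:
  1. Find the pivot p₀ = point with lowest y (tie → lowest x): (8, -7).
  2. Sort the remaining points by polar angle around p₀.
  3. Walk through sorted points, maintaining a stack; pop the top while the last three entries make a non-left turn (cross product ≤ 0).
  4. Final stack is the convex hull in CCW order: (8, -7), (8, -6), (-1, 7), (-9, 0).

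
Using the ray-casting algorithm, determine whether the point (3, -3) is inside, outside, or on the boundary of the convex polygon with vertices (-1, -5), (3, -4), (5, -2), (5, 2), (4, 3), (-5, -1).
The point (3, -3) lies strictly inside the polygon

Cast a horizontal ray to the right from the query point and count how many polygon edges it crosses (each edge strictly once or zero times, handled with the usual half-open convention). 
Parity of crossings → odd ⇒ inside.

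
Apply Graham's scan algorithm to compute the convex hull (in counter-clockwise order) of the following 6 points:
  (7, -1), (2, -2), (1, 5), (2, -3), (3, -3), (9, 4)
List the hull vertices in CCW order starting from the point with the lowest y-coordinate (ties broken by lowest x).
Hull (CCW) = [(2, -3), (3, -3), (7, -1), (9, 4), (1, 5)]

Graham scan procedure:
  1. Find the pivot p₀ = point with lowest y (tie → lowest x): (2, -3).
  2. Sort the remaining points by polar angle around p₀.
  3. Walk through sorted points, maintaining a stack; pop the top while the last three entries make a non-left turn (cross product ≤ 0).
  4. Final stack is the convex hull in CCW order: (2, -3), (3, -3), (7, -1), (9, 4), (1, 5).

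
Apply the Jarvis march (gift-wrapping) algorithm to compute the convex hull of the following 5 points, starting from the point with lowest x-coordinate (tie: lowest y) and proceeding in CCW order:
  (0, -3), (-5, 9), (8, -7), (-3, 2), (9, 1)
Hull (CCW) = [(-5, 9), (-3, 2), (0, -3), (8, -7), (9, 1)]

Jarvis march: at each step, from the current hull vertex p, select the next vertex q as the point such that every other point lies strictly to the left of (or on) the directed line p → q. (Equivalently: for every other point r, the cross product (q − p) × (r − p) ≥ 0.)
Starting point (lowest x, tie lowest y): (-5, 9). Wrap until returning to start. Resulting hull: (-5, 9), (-3, 2), (0, -3), (8, -7), (9, 1).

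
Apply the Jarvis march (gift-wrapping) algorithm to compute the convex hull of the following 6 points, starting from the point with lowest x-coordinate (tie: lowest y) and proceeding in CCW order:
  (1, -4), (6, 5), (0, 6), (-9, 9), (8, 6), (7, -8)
Hull (CCW) = [(-9, 9), (1, -4), (7, -8), (8, 6)]

Jarvis march: at each step, from the current hull vertex p, select the next vertex q as the point such that every other point lies strictly to the left of (or on) the directed line p → q. (Equivalently: for every other point r, the cross product (q − p) × (r − p) ≥ 0.)
Starting point (lowest x, tie lowest y): (-9, 9). Wrap until returning to start. Resulting hull: (-9, 9), (1, -4), (7, -8), (8, 6).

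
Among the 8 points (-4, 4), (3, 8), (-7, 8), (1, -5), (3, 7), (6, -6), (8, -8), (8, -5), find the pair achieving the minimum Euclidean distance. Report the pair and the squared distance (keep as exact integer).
Pair = ((3, 8), (3, 7)); squared distance = 1

Compute all C(8, 2) = 28 pairwise squared distances (x_i − x_j)² + (y_i − y_j)². The minimum is 1, attained by the pair ((3, 8), (3, 7)).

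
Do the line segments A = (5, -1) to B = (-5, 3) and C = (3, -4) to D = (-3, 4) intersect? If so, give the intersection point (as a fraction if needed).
Yes; intersection at (-15/14, 10/7) (t = 17/28 on AB, s = 19/28 on CD)

Parametrize AB as A + t(B − A) = (5 + -10 t, -1 + 4 t) and CD as C + s(D − C) = (3 + -6 s, -4 + 8 s). Solve the linear system for (t, s). Determinant = 56 ≠ 0, so a unique intersection of the containing lines exists. Solution: t = 17/28, s = 19/28 — both in [0, 1], so the segments cross. Intersection point: (-15/14, 10/7).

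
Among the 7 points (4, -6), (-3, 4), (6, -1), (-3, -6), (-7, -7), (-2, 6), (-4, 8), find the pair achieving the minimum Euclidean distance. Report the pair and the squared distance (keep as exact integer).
Pair = ((-3, 4), (-2, 6)); squared distance = 5

Compute all C(7, 2) = 21 pairwise squared distances (x_i − x_j)² + (y_i − y_j)². The minimum is 5, attained by the pair ((-3, 4), (-2, 6)).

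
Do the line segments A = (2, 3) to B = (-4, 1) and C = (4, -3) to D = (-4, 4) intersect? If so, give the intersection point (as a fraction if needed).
Yes; intersection at (-44/29, 53/29) (t = 17/29 on AB, s = 20/29 on CD)

Parametrize AB as A + t(B − A) = (2 + -6 t, 3 + -2 t) and CD as C + s(D − C) = (4 + -8 s, -3 + 7 s). Solve the linear system for (t, s). Determinant = 58 ≠ 0, so a unique intersection of the containing lines exists. Solution: t = 17/29, s = 20/29 — both in [0, 1], so the segments cross. Intersection point: (-44/29, 53/29).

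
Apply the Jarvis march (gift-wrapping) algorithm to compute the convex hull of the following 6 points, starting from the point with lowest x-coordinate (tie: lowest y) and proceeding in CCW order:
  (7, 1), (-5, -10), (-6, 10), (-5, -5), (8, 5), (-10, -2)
Hull (CCW) = [(-10, -2), (-5, -10), (7, 1), (8, 5), (-6, 10)]

Jarvis march: at each step, from the current hull vertex p, select the next vertex q as the point such that every other point lies strictly to the left of (or on) the directed line p → q. (Equivalently: for every other point r, the cross product (q − p) × (r − p) ≥ 0.)
Starting point (lowest x, tie lowest y): (-10, -2). Wrap until returning to start. Resulting hull: (-10, -2), (-5, -10), (7, 1), (8, 5), (-6, 10).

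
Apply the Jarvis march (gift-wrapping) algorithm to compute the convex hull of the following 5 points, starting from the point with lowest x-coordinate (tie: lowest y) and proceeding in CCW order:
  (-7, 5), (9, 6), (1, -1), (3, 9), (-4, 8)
Hull (CCW) = [(-7, 5), (1, -1), (9, 6), (3, 9), (-4, 8)]

Jarvis march: at each step, from the current hull vertex p, select the next vertex q as the point such that every other point lies strictly to the left of (or on) the directed line p → q. (Equivalently: for every other point r, the cross product (q − p) × (r − p) ≥ 0.)
Starting point (lowest x, tie lowest y): (-7, 5). Wrap until returning to start. Resulting hull: (-7, 5), (1, -1), (9, 6), (3, 9), (-4, 8).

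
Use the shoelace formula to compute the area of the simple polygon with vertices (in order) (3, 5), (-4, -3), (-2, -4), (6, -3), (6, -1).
Area = 48

Shoelace formula: Area = (1/2) |Σ_i (x_i · y_{i+1} − x_{i+1} · y_i)| (indices mod n). Compute each cross term:
  (3)(-3) − (-4)(5) = 11
  (-4)(-4) − (-2)(-3) = 10
  (-2)(-3) − (6)(-4) = 30
  (6)(-1) − (6)(-3) = 12
  (6)(5) − (3)(-1) = 33
Sum = 96, so (signed) Area = 96/2 = 48, |Area| = 48.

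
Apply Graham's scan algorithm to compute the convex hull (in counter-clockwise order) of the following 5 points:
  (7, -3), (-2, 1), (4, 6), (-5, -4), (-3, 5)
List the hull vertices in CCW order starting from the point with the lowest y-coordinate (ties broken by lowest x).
Hull (CCW) = [(-5, -4), (7, -3), (4, 6), (-3, 5)]

Graham scan procedure:
  1. Find the pivot p₀ = point with lowest y (tie → lowest x): (-5, -4).
  2. Sort the remaining points by polar angle around p₀.
  3. Walk through sorted points, maintaining a stack; pop the top while the last three entries make a non-left turn (cross product ≤ 0).
  4. Final stack is the convex hull in CCW order: (-5, -4), (7, -3), (4, 6), (-3, 5).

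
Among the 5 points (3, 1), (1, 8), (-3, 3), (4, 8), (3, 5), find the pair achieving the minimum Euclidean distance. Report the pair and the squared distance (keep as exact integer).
Pair = ((1, 8), (4, 8)); squared distance = 9

Compute all C(5, 2) = 10 pairwise squared distances (x_i − x_j)² + (y_i − y_j)². The minimum is 9, attained by the pair ((1, 8), (4, 8)).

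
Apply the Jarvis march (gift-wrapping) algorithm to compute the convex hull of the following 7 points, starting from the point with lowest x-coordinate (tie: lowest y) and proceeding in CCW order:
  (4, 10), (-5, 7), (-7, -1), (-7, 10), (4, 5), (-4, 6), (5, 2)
Hull (CCW) = [(-7, -1), (5, 2), (4, 10), (-7, 10)]

Jarvis march: at each step, from the current hull vertex p, select the next vertex q as the point such that every other point lies strictly to the left of (or on) the directed line p → q. (Equivalently: for every other point r, the cross product (q − p) × (r − p) ≥ 0.)
Starting point (lowest x, tie lowest y): (-7, -1). Wrap until returning to start. Resulting hull: (-7, -1), (5, 2), (4, 10), (-7, 10).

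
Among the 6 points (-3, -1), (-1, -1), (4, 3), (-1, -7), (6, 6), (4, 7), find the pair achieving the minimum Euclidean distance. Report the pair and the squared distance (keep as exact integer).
Pair = ((-3, -1), (-1, -1)); squared distance = 4

Compute all C(6, 2) = 15 pairwise squared distances (x_i − x_j)² + (y_i − y_j)². The minimum is 4, attained by the pair ((-3, -1), (-1, -1)).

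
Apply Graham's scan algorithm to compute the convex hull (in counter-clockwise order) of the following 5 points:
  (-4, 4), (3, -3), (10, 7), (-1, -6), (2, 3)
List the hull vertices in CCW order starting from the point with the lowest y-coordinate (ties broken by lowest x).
Hull (CCW) = [(-1, -6), (3, -3), (10, 7), (-4, 4)]

Graham scan procedure:
  1. Find the pivot p₀ = point with lowest y (tie → lowest x): (-1, -6).
  2. Sort the remaining points by polar angle around p₀.
  3. Walk through sorted points, maintaining a stack; pop the top while the last three entries make a non-left turn (cross product ≤ 0).
  4. Final stack is the convex hull in CCW order: (-1, -6), (3, -3), (10, 7), (-4, 4).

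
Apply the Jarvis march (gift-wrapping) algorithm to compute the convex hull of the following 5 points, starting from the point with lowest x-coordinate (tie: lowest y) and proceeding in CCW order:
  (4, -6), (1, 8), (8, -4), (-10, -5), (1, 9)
Hull (CCW) = [(-10, -5), (4, -6), (8, -4), (1, 9)]

Jarvis march: at each step, from the current hull vertex p, select the next vertex q as the point such that every other point lies strictly to the left of (or on) the directed line p → q. (Equivalently: for every other point r, the cross product (q − p) × (r − p) ≥ 0.)
Starting point (lowest x, tie lowest y): (-10, -5). Wrap until returning to start. Resulting hull: (-10, -5), (4, -6), (8, -4), (1, 9).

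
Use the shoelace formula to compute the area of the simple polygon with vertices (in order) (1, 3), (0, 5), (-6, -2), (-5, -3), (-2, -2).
Area = 43/2

Shoelace formula: Area = (1/2) |Σ_i (x_i · y_{i+1} − x_{i+1} · y_i)| (indices mod n). Compute each cross term:
  (1)(5) − (0)(3) = 5
  (0)(-2) − (-6)(5) = 30
  (-6)(-3) − (-5)(-2) = 8
  (-5)(-2) − (-2)(-3) = 4
  (-2)(3) − (1)(-2) = -4
Sum = 43, so (signed) Area = 43/2 = 43/2, |Area| = 43/2.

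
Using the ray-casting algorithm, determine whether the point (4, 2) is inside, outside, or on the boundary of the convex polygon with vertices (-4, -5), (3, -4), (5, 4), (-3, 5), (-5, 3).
The point (4, 2) lies strictly inside the polygon

Cast a horizontal ray to the right from the query point and count how many polygon edges it crosses (each edge strictly once or zero times, handled with the usual half-open convention). 
Parity of crossings → odd ⇒ inside.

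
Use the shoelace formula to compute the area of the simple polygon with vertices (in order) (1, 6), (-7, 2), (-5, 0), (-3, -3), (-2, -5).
Area = 71/2

Shoelace formula: Area = (1/2) |Σ_i (x_i · y_{i+1} − x_{i+1} · y_i)| (indices mod n). Compute each cross term:
  (1)(2) − (-7)(6) = 44
  (-7)(0) − (-5)(2) = 10
  (-5)(-3) − (-3)(0) = 15
  (-3)(-5) − (-2)(-3) = 9
  (-2)(6) − (1)(-5) = -7
Sum = 71, so (signed) Area = 71/2 = 71/2, |Area| = 71/2.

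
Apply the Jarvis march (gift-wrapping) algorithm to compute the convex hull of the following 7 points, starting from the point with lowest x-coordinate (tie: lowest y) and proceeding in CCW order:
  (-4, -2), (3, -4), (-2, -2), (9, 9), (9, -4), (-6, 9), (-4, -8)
Hull (CCW) = [(-6, 9), (-4, -8), (9, -4), (9, 9)]

Jarvis march: at each step, from the current hull vertex p, select the next vertex q as the point such that every other point lies strictly to the left of (or on) the directed line p → q. (Equivalently: for every other point r, the cross product (q − p) × (r − p) ≥ 0.)
Starting point (lowest x, tie lowest y): (-6, 9). Wrap until returning to start. Resulting hull: (-6, 9), (-4, -8), (9, -4), (9, 9).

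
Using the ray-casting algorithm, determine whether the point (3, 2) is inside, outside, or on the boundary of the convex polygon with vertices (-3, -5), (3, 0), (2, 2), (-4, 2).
The point (3, 2) lies strictly outside the polygon

Cast a horizontal ray to the right from the query point and count how many polygon edges it crosses (each edge strictly once or zero times, handled with the usual half-open convention). 
Parity of crossings → even ⇒ outside.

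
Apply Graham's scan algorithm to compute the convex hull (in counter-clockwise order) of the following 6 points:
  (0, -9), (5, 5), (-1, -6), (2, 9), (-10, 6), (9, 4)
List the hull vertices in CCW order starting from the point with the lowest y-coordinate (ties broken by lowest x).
Hull (CCW) = [(0, -9), (9, 4), (2, 9), (-10, 6)]

Graham scan procedure:
  1. Find the pivot p₀ = point with lowest y (tie → lowest x): (0, -9).
  2. Sort the remaining points by polar angle around p₀.
  3. Walk through sorted points, maintaining a stack; pop the top while the last three entries make a non-left turn (cross product ≤ 0).
  4. Final stack is the convex hull in CCW order: (0, -9), (9, 4), (2, 9), (-10, 6).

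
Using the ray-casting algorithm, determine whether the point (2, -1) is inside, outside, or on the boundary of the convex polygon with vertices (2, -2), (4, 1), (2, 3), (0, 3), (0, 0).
The point (2, -1) lies strictly inside the polygon

Cast a horizontal ray to the right from the query point and count how many polygon edges it crosses (each edge strictly once or zero times, handled with the usual half-open convention). 
Parity of crossings → odd ⇒ inside.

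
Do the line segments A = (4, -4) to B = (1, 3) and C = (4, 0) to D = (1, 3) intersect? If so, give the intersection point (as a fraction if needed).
Yes; intersection at (1, 3) (t = 1 on AB, s = 1 on CD)

Parametrize AB as A + t(B − A) = (4 + -3 t, -4 + 7 t) and CD as C + s(D − C) = (4 + -3 s, 0 + 3 s). Solve the linear system for (t, s). Determinant = -12 ≠ 0, so a unique intersection of the containing lines exists. Solution: t = 1, s = 1 — both in [0, 1], so the segments cross. Intersection point: (1, 3).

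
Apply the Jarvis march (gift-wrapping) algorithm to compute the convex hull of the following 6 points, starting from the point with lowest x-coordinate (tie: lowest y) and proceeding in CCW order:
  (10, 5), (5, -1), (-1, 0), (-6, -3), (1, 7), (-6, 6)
Hull (CCW) = [(-6, -3), (5, -1), (10, 5), (1, 7), (-6, 6)]

Jarvis march: at each step, from the current hull vertex p, select the next vertex q as the point such that every other point lies strictly to the left of (or on) the directed line p → q. (Equivalently: for every other point r, the cross product (q − p) × (r − p) ≥ 0.)
Starting point (lowest x, tie lowest y): (-6, -3). Wrap until returning to start. Resulting hull: (-6, -3), (5, -1), (10, 5), (1, 7), (-6, 6).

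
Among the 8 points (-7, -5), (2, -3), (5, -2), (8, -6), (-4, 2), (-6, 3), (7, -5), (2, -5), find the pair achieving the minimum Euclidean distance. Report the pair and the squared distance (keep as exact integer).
Pair = ((8, -6), (7, -5)); squared distance = 2

Compute all C(8, 2) = 28 pairwise squared distances (x_i − x_j)² + (y_i − y_j)². The minimum is 2, attained by the pair ((8, -6), (7, -5)).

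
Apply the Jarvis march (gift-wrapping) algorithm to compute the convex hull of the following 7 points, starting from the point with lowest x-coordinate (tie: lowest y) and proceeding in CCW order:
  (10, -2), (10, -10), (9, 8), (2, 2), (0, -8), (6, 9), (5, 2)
Hull (CCW) = [(0, -8), (10, -10), (10, -2), (9, 8), (6, 9), (2, 2)]

Jarvis march: at each step, from the current hull vertex p, select the next vertex q as the point such that every other point lies strictly to the left of (or on) the directed line p → q. (Equivalently: for every other point r, the cross product (q − p) × (r − p) ≥ 0.)
Starting point (lowest x, tie lowest y): (0, -8). Wrap until returning to start. Resulting hull: (0, -8), (10, -10), (10, -2), (9, 8), (6, 9), (2, 2).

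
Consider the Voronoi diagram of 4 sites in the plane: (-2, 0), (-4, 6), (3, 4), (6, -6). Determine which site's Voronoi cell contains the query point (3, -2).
Nearest site = (6, -6)

The Voronoi cell of site s contains exactly those query points closer to s than to any other site. Compute squared distances from q = (3, -2) to each site:
  (6 − 3)² + (-6 − -2)² = 25
  (-2 − 3)² + (0 − -2)² = 29
  (3 − 3)² + (4 − -2)² = 36
  (-4 − 3)² + (6 − -2)² = 113
Minimum is attained by (6, -6), so q lies in its Voronoi cell.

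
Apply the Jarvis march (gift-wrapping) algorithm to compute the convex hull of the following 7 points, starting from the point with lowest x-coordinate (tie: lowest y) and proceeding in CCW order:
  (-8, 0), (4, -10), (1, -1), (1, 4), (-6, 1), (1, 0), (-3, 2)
Hull (CCW) = [(-8, 0), (4, -10), (1, 4), (-6, 1)]

Jarvis march: at each step, from the current hull vertex p, select the next vertex q as the point such that every other point lies strictly to the left of (or on) the directed line p → q. (Equivalently: for every other point r, the cross product (q − p) × (r − p) ≥ 0.)
Starting point (lowest x, tie lowest y): (-8, 0). Wrap until returning to start. Resulting hull: (-8, 0), (4, -10), (1, 4), (-6, 1).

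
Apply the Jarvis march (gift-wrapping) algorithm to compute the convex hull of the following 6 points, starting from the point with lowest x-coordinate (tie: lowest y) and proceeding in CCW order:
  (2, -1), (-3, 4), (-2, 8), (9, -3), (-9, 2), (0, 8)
Hull (CCW) = [(-9, 2), (9, -3), (0, 8), (-2, 8)]

Jarvis march: at each step, from the current hull vertex p, select the next vertex q as the point such that every other point lies strictly to the left of (or on) the directed line p → q. (Equivalently: for every other point r, the cross product (q − p) × (r − p) ≥ 0.)
Starting point (lowest x, tie lowest y): (-9, 2). Wrap until returning to start. Resulting hull: (-9, 2), (9, -3), (0, 8), (-2, 8).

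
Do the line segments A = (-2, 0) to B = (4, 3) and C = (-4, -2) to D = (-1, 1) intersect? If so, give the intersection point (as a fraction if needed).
Yes; intersection at (-2, 0) (t = 0 on AB, s = 2/3 on CD)

Parametrize AB as A + t(B − A) = (-2 + 6 t, 0 + 3 t) and CD as C + s(D − C) = (-4 + 3 s, -2 + 3 s). Solve the linear system for (t, s). Determinant = -9 ≠ 0, so a unique intersection of the containing lines exists. Solution: t = 0, s = 2/3 — both in [0, 1], so the segments cross. Intersection point: (-2, 0).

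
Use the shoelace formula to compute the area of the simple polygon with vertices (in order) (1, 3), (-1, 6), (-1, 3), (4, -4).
Area = 10

Shoelace formula: Area = (1/2) |Σ_i (x_i · y_{i+1} − x_{i+1} · y_i)| (indices mod n). Compute each cross term:
  (1)(6) − (-1)(3) = 9
  (-1)(3) − (-1)(6) = 3
  (-1)(-4) − (4)(3) = -8
  (4)(3) − (1)(-4) = 16
Sum = 20, so (signed) Area = 20/2 = 10, |Area| = 10.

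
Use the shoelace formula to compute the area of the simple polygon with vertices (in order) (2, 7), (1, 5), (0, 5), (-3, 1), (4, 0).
Area = 47/2

Shoelace formula: Area = (1/2) |Σ_i (x_i · y_{i+1} − x_{i+1} · y_i)| (indices mod n). Compute each cross term:
  (2)(5) − (1)(7) = 3
  (1)(5) − (0)(5) = 5
  (0)(1) − (-3)(5) = 15
  (-3)(0) − (4)(1) = -4
  (4)(7) − (2)(0) = 28
Sum = 47, so (signed) Area = 47/2 = 47/2, |Area| = 47/2.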